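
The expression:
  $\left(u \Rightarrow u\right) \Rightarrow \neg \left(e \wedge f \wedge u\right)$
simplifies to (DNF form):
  $\neg e \vee \neg f \vee \neg u$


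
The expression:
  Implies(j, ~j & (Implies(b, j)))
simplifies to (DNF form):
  ~j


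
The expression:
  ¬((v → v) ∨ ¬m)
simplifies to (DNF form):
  False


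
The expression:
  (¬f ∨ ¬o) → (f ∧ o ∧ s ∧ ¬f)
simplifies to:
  f ∧ o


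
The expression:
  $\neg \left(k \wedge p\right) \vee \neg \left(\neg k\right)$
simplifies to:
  $\text{True}$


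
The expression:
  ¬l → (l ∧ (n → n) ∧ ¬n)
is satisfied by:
  {l: True}


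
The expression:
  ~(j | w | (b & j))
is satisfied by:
  {w: False, j: False}


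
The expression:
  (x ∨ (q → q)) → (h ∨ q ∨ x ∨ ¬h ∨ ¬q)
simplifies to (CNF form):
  True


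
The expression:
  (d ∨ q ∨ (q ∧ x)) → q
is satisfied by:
  {q: True, d: False}
  {d: False, q: False}
  {d: True, q: True}


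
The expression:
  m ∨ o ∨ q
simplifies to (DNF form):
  m ∨ o ∨ q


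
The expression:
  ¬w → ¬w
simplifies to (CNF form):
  True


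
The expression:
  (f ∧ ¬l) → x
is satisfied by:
  {x: True, l: True, f: False}
  {x: True, l: False, f: False}
  {l: True, x: False, f: False}
  {x: False, l: False, f: False}
  {f: True, x: True, l: True}
  {f: True, x: True, l: False}
  {f: True, l: True, x: False}


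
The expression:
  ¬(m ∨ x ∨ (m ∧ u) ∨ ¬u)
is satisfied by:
  {u: True, x: False, m: False}


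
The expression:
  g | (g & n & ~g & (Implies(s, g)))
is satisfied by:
  {g: True}


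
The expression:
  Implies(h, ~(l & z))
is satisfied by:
  {l: False, z: False, h: False}
  {h: True, l: False, z: False}
  {z: True, l: False, h: False}
  {h: True, z: True, l: False}
  {l: True, h: False, z: False}
  {h: True, l: True, z: False}
  {z: True, l: True, h: False}


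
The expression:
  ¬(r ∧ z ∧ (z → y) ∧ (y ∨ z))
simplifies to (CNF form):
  ¬r ∨ ¬y ∨ ¬z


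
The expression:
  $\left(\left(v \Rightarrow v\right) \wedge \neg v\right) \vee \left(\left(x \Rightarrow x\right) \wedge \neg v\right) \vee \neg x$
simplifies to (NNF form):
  $\neg v \vee \neg x$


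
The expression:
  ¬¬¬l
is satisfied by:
  {l: False}


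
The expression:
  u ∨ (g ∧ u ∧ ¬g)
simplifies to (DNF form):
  u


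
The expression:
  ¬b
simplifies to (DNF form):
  ¬b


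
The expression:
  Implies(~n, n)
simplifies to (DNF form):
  n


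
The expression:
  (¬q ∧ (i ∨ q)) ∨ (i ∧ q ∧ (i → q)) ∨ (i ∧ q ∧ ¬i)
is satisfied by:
  {i: True}


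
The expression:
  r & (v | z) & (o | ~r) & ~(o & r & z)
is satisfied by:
  {r: True, o: True, v: True, z: False}


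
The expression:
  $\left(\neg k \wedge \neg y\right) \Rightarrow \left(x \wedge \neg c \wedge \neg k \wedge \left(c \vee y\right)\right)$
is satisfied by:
  {y: True, k: True}
  {y: True, k: False}
  {k: True, y: False}


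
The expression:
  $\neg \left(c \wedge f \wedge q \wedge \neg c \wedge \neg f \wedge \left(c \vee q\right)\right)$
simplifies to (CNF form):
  $\text{True}$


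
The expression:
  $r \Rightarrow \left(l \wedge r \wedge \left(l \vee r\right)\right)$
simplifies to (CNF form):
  $l \vee \neg r$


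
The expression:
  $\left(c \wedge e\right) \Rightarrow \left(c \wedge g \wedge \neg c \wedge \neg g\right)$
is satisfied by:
  {c: False, e: False}
  {e: True, c: False}
  {c: True, e: False}


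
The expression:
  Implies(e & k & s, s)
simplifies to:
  True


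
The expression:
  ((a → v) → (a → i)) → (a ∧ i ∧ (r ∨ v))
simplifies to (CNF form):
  a ∧ (i ∨ v) ∧ (r ∨ v)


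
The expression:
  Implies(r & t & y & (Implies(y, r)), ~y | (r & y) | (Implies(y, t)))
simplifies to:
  True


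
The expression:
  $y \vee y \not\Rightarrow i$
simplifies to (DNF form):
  $y$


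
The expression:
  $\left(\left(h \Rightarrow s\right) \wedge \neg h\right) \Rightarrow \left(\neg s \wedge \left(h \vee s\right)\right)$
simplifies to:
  $h$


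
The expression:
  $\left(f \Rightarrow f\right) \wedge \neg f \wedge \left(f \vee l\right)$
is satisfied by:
  {l: True, f: False}


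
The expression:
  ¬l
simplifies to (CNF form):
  ¬l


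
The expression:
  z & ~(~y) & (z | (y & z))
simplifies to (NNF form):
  y & z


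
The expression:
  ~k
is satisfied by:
  {k: False}


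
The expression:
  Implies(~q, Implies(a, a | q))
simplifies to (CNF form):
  True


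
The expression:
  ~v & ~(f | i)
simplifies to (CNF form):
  ~f & ~i & ~v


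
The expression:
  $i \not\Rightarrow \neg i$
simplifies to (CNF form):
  $i$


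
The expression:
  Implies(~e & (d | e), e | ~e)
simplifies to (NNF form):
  True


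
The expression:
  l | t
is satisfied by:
  {t: True, l: True}
  {t: True, l: False}
  {l: True, t: False}


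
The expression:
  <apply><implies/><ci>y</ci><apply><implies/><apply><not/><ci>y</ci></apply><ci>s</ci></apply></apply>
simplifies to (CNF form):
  <true/>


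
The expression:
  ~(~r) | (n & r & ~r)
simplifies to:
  r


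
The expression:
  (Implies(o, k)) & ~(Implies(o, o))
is never true.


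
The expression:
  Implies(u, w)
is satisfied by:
  {w: True, u: False}
  {u: False, w: False}
  {u: True, w: True}


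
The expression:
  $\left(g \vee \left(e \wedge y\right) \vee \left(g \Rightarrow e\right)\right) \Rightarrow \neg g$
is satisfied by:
  {g: False}


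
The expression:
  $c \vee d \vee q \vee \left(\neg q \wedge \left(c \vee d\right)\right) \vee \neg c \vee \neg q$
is always true.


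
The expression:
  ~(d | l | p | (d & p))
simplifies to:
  ~d & ~l & ~p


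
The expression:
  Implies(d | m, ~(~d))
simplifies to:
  d | ~m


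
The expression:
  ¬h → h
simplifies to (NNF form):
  h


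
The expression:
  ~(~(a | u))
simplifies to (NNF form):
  a | u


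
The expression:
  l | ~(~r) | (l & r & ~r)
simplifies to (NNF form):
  l | r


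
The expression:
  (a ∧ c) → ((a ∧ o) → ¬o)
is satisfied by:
  {c: False, o: False, a: False}
  {a: True, c: False, o: False}
  {o: True, c: False, a: False}
  {a: True, o: True, c: False}
  {c: True, a: False, o: False}
  {a: True, c: True, o: False}
  {o: True, c: True, a: False}


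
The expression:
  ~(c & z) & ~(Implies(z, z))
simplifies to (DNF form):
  False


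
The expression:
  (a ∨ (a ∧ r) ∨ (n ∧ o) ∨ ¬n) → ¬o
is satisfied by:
  {o: False}


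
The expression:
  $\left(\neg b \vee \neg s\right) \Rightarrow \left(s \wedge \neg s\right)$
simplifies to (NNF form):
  $b \wedge s$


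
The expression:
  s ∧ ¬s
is never true.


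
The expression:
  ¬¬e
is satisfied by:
  {e: True}


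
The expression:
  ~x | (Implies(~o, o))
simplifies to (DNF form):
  o | ~x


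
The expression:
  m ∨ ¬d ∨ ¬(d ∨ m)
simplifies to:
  m ∨ ¬d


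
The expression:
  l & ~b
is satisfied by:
  {l: True, b: False}


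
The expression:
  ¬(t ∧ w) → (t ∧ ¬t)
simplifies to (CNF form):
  t ∧ w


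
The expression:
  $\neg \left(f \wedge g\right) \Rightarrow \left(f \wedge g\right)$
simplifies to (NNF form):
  $f \wedge g$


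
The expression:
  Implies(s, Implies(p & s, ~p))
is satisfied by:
  {s: False, p: False}
  {p: True, s: False}
  {s: True, p: False}


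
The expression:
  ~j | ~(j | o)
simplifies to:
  ~j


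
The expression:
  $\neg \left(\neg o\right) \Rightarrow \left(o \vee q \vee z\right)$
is always true.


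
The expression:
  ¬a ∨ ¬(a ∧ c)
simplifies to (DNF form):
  ¬a ∨ ¬c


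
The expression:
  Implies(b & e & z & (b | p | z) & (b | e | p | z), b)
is always true.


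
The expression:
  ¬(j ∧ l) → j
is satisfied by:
  {j: True}


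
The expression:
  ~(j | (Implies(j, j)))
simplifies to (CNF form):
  False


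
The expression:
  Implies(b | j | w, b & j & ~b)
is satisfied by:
  {w: False, j: False, b: False}


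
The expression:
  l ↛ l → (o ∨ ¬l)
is always true.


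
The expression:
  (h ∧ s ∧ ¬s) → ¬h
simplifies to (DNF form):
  True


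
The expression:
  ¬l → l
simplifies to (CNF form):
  l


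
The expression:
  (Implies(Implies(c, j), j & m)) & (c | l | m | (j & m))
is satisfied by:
  {c: True, m: True, j: False}
  {c: True, m: False, j: False}
  {c: True, j: True, m: True}
  {j: True, m: True, c: False}


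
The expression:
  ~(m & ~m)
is always true.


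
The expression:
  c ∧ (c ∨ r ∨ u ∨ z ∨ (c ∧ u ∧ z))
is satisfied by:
  {c: True}


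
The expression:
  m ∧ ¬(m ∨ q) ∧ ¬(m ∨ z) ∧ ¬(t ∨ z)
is never true.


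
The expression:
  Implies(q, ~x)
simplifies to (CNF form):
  ~q | ~x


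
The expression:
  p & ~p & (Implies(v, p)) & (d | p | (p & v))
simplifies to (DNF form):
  False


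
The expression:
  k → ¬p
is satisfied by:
  {p: False, k: False}
  {k: True, p: False}
  {p: True, k: False}


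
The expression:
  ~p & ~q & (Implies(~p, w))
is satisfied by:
  {w: True, q: False, p: False}


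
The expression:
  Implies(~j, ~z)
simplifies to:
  j | ~z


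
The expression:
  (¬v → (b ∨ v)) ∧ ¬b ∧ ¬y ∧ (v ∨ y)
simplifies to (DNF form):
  v ∧ ¬b ∧ ¬y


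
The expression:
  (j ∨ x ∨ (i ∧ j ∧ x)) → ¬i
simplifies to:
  (¬j ∧ ¬x) ∨ ¬i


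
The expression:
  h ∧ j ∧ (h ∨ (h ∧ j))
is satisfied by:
  {h: True, j: True}


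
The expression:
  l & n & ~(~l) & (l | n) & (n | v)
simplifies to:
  l & n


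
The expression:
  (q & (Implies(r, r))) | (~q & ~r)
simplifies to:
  q | ~r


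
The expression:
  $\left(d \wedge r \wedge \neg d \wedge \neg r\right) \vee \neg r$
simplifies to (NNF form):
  $\neg r$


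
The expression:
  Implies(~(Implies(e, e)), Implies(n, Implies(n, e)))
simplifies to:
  True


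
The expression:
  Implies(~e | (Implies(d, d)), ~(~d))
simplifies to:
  d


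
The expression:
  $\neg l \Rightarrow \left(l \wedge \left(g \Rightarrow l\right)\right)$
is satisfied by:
  {l: True}


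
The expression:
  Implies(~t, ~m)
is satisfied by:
  {t: True, m: False}
  {m: False, t: False}
  {m: True, t: True}


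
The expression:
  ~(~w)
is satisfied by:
  {w: True}


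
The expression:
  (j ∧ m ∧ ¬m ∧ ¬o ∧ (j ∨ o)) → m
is always true.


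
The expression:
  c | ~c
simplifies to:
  True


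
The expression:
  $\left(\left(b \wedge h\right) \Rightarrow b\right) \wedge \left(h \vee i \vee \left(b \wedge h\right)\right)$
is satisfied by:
  {i: True, h: True}
  {i: True, h: False}
  {h: True, i: False}


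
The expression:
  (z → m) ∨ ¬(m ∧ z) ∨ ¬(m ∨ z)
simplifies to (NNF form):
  True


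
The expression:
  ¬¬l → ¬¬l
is always true.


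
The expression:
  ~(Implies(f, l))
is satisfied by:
  {f: True, l: False}


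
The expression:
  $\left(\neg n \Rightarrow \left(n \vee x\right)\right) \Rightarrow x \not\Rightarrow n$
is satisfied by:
  {n: False}


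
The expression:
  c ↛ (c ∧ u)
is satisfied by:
  {c: True, u: False}


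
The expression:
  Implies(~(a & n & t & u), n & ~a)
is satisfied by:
  {u: True, t: True, n: True, a: False}
  {u: True, n: True, t: False, a: False}
  {t: True, n: True, u: False, a: False}
  {n: True, u: False, t: False, a: False}
  {a: True, u: True, t: True, n: True}


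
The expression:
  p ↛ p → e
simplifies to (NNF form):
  True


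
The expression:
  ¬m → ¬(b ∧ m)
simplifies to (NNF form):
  True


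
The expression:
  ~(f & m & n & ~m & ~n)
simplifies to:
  True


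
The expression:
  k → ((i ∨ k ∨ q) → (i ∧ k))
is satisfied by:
  {i: True, k: False}
  {k: False, i: False}
  {k: True, i: True}


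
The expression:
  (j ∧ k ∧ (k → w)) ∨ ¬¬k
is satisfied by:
  {k: True}


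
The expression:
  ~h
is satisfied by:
  {h: False}


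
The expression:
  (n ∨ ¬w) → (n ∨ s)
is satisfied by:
  {n: True, s: True, w: True}
  {n: True, s: True, w: False}
  {n: True, w: True, s: False}
  {n: True, w: False, s: False}
  {s: True, w: True, n: False}
  {s: True, w: False, n: False}
  {w: True, s: False, n: False}


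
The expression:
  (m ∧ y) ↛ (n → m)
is never true.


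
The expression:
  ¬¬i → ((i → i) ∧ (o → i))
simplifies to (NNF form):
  True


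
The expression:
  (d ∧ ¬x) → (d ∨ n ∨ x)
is always true.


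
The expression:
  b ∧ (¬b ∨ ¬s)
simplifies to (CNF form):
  b ∧ ¬s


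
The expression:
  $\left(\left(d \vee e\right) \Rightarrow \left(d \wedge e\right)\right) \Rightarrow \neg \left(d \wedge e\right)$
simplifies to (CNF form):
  $\neg d \vee \neg e$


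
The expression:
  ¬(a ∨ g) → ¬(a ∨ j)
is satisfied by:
  {a: True, g: True, j: False}
  {a: True, g: False, j: False}
  {g: True, a: False, j: False}
  {a: False, g: False, j: False}
  {j: True, a: True, g: True}
  {j: True, a: True, g: False}
  {j: True, g: True, a: False}


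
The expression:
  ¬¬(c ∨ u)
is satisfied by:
  {c: True, u: True}
  {c: True, u: False}
  {u: True, c: False}


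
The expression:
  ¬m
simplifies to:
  ¬m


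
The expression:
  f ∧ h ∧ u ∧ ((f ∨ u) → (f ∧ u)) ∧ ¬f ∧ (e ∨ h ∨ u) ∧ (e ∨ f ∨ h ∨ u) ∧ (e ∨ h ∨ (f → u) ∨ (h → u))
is never true.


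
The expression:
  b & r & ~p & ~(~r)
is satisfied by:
  {r: True, b: True, p: False}


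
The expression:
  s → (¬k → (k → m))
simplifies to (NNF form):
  True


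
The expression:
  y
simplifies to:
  y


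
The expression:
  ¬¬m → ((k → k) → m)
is always true.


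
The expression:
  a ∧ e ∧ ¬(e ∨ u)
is never true.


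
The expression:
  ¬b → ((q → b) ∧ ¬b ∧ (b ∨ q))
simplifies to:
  b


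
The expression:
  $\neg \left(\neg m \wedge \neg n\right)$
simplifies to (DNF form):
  $m \vee n$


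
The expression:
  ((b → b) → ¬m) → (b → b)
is always true.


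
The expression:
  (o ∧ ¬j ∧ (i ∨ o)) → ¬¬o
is always true.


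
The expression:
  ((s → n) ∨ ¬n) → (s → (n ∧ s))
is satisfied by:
  {n: True, s: False}
  {s: False, n: False}
  {s: True, n: True}


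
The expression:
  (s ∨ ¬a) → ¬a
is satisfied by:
  {s: False, a: False}
  {a: True, s: False}
  {s: True, a: False}


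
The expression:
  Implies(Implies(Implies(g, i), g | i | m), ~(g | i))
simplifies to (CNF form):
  ~g & ~i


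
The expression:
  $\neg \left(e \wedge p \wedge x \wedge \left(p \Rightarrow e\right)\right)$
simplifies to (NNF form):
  $\neg e \vee \neg p \vee \neg x$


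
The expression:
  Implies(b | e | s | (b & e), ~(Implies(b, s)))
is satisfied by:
  {b: True, e: False, s: False}
  {e: False, s: False, b: False}
  {b: True, e: True, s: False}


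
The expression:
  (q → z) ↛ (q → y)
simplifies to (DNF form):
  q ∧ z ∧ ¬y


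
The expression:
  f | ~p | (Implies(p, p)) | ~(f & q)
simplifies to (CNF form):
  True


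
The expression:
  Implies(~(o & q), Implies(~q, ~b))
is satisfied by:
  {q: True, b: False}
  {b: False, q: False}
  {b: True, q: True}


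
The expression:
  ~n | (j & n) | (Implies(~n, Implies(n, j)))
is always true.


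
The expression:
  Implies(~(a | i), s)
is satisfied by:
  {i: True, a: True, s: True}
  {i: True, a: True, s: False}
  {i: True, s: True, a: False}
  {i: True, s: False, a: False}
  {a: True, s: True, i: False}
  {a: True, s: False, i: False}
  {s: True, a: False, i: False}


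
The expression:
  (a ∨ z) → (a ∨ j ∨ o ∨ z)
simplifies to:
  True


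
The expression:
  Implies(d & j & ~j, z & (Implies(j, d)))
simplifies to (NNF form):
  True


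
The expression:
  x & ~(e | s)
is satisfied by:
  {x: True, e: False, s: False}


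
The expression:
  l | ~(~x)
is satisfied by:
  {x: True, l: True}
  {x: True, l: False}
  {l: True, x: False}


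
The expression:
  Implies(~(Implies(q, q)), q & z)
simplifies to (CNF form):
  True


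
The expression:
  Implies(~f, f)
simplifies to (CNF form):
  f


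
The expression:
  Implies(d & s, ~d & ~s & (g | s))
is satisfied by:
  {s: False, d: False}
  {d: True, s: False}
  {s: True, d: False}


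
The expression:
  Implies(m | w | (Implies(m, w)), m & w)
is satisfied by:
  {m: True, w: True}


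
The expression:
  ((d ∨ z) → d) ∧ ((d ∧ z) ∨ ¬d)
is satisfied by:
  {z: False, d: False}
  {d: True, z: True}


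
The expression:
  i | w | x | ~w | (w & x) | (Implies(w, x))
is always true.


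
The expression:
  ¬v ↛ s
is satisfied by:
  {s: True, v: False}
  {v: False, s: False}
  {v: True, s: True}


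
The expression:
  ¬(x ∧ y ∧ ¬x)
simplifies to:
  True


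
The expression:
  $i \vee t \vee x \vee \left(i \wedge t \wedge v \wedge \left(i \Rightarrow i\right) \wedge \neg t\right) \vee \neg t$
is always true.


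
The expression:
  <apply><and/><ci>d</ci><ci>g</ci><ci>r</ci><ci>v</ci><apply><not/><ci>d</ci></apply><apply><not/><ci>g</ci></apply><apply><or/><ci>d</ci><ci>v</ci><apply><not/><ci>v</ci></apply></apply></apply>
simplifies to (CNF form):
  <false/>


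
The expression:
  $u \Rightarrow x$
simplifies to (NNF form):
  $x \vee \neg u$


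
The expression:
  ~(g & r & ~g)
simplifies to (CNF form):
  True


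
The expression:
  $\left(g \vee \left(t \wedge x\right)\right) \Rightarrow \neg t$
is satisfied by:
  {x: False, t: False, g: False}
  {g: True, x: False, t: False}
  {x: True, g: False, t: False}
  {g: True, x: True, t: False}
  {t: True, g: False, x: False}


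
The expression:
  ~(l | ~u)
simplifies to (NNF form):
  u & ~l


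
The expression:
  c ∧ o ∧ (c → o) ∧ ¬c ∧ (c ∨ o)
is never true.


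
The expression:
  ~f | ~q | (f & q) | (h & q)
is always true.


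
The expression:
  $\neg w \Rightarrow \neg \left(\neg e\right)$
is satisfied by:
  {e: True, w: True}
  {e: True, w: False}
  {w: True, e: False}


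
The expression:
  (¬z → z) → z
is always true.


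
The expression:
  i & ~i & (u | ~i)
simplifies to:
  False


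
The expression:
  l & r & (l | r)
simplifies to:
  l & r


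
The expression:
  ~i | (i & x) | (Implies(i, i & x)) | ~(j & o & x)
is always true.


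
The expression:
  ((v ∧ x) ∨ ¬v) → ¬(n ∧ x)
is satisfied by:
  {x: False, n: False}
  {n: True, x: False}
  {x: True, n: False}


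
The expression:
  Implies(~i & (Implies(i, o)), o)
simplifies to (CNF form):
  i | o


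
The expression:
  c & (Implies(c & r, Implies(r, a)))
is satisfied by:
  {c: True, a: True, r: False}
  {c: True, a: False, r: False}
  {c: True, r: True, a: True}


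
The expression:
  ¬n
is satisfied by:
  {n: False}


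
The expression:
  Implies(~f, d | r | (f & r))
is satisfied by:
  {r: True, d: True, f: True}
  {r: True, d: True, f: False}
  {r: True, f: True, d: False}
  {r: True, f: False, d: False}
  {d: True, f: True, r: False}
  {d: True, f: False, r: False}
  {f: True, d: False, r: False}


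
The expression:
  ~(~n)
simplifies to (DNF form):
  n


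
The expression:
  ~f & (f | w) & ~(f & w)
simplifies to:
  w & ~f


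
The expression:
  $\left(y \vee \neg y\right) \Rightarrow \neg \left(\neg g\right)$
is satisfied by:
  {g: True}


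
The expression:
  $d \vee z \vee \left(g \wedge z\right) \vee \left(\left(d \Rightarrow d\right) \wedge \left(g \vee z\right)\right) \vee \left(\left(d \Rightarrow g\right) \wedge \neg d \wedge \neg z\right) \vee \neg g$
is always true.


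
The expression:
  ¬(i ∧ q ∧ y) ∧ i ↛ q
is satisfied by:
  {i: True, q: False}


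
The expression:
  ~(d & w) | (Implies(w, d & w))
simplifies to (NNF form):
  True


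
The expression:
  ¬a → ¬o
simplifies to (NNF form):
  a ∨ ¬o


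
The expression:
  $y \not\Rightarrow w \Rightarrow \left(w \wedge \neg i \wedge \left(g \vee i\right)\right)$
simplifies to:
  $w \vee \neg y$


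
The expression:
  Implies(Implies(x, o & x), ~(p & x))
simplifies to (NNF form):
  ~o | ~p | ~x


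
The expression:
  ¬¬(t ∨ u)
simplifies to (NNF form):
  t ∨ u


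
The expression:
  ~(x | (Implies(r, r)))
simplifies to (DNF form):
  False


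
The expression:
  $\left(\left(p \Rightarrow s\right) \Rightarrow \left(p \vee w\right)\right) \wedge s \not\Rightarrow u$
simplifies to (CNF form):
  $s \wedge \neg u \wedge \left(p \vee w\right)$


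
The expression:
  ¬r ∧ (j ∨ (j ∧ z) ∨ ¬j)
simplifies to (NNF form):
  ¬r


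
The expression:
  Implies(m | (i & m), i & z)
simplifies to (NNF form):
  ~m | (i & z)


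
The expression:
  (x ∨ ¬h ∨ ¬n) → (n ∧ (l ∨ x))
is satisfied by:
  {x: True, l: True, h: True, n: True}
  {x: True, l: True, n: True, h: False}
  {x: True, h: True, n: True, l: False}
  {x: True, n: True, h: False, l: False}
  {l: True, n: True, h: True, x: False}
  {l: True, n: True, h: False, x: False}
  {n: True, h: True, l: False, x: False}


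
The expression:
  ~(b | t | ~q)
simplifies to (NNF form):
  q & ~b & ~t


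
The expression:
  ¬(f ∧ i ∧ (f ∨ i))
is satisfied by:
  {i: False, f: False}
  {f: True, i: False}
  {i: True, f: False}


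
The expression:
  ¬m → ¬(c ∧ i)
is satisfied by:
  {m: True, c: False, i: False}
  {c: False, i: False, m: False}
  {i: True, m: True, c: False}
  {i: True, c: False, m: False}
  {m: True, c: True, i: False}
  {c: True, m: False, i: False}
  {i: True, c: True, m: True}


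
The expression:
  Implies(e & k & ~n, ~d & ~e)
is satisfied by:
  {n: True, k: False, e: False}
  {k: False, e: False, n: False}
  {e: True, n: True, k: False}
  {e: True, k: False, n: False}
  {n: True, k: True, e: False}
  {k: True, n: False, e: False}
  {e: True, k: True, n: True}


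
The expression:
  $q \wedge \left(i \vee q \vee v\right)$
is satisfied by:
  {q: True}


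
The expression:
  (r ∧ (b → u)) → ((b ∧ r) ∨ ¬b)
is always true.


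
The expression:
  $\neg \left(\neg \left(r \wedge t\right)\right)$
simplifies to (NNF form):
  $r \wedge t$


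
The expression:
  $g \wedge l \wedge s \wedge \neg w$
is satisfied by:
  {s: True, g: True, l: True, w: False}


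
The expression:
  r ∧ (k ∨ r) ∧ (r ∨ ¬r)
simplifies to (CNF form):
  r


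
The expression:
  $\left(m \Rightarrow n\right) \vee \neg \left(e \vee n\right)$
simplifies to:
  $n \vee \neg e \vee \neg m$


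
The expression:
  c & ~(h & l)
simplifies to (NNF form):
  c & (~h | ~l)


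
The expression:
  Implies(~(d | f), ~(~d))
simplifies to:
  d | f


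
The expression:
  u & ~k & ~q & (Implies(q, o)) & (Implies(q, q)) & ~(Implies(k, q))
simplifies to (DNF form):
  False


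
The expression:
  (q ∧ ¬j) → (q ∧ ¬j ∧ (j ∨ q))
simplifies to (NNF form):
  True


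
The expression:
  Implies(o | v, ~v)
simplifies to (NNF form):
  ~v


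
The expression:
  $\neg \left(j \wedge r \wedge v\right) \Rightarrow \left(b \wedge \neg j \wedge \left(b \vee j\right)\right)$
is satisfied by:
  {v: True, r: True, b: True, j: False}
  {v: True, b: True, r: False, j: False}
  {r: True, b: True, v: False, j: False}
  {b: True, v: False, r: False, j: False}
  {j: True, v: True, r: True, b: True}
  {j: True, v: True, r: True, b: False}


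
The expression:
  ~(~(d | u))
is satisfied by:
  {d: True, u: True}
  {d: True, u: False}
  {u: True, d: False}


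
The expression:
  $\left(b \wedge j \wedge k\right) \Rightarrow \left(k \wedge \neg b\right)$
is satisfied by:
  {k: False, b: False, j: False}
  {j: True, k: False, b: False}
  {b: True, k: False, j: False}
  {j: True, b: True, k: False}
  {k: True, j: False, b: False}
  {j: True, k: True, b: False}
  {b: True, k: True, j: False}


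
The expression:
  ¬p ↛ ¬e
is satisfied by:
  {e: True, p: False}


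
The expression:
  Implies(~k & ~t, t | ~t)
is always true.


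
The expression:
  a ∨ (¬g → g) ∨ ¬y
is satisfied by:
  {a: True, g: True, y: False}
  {a: True, g: False, y: False}
  {g: True, a: False, y: False}
  {a: False, g: False, y: False}
  {a: True, y: True, g: True}
  {a: True, y: True, g: False}
  {y: True, g: True, a: False}


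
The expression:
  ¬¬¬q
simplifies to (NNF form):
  ¬q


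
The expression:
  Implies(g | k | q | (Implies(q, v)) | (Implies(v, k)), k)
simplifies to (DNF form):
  k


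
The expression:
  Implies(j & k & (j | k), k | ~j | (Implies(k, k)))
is always true.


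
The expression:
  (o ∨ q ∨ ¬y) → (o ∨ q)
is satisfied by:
  {y: True, q: True, o: True}
  {y: True, q: True, o: False}
  {y: True, o: True, q: False}
  {y: True, o: False, q: False}
  {q: True, o: True, y: False}
  {q: True, o: False, y: False}
  {o: True, q: False, y: False}


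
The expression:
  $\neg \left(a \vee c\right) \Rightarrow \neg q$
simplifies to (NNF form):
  $a \vee c \vee \neg q$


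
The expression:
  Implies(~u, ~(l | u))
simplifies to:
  u | ~l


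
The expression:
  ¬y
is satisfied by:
  {y: False}


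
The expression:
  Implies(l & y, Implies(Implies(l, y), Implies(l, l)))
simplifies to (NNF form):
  True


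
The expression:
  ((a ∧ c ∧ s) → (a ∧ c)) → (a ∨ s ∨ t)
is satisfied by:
  {a: True, t: True, s: True}
  {a: True, t: True, s: False}
  {a: True, s: True, t: False}
  {a: True, s: False, t: False}
  {t: True, s: True, a: False}
  {t: True, s: False, a: False}
  {s: True, t: False, a: False}


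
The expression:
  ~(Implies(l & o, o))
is never true.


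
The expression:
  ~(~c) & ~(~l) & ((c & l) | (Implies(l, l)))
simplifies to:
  c & l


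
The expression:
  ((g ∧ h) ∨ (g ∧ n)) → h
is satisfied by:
  {h: True, g: False, n: False}
  {g: False, n: False, h: False}
  {n: True, h: True, g: False}
  {n: True, g: False, h: False}
  {h: True, g: True, n: False}
  {g: True, h: False, n: False}
  {n: True, g: True, h: True}


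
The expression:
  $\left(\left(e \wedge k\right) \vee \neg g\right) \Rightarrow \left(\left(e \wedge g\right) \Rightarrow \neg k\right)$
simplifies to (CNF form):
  $\neg e \vee \neg g \vee \neg k$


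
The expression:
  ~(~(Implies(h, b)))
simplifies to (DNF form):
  b | ~h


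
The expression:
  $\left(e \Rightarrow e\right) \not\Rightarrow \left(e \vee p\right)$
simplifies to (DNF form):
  $\neg e \wedge \neg p$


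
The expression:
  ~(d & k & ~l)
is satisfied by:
  {l: True, k: False, d: False}
  {k: False, d: False, l: False}
  {d: True, l: True, k: False}
  {d: True, k: False, l: False}
  {l: True, k: True, d: False}
  {k: True, l: False, d: False}
  {d: True, k: True, l: True}


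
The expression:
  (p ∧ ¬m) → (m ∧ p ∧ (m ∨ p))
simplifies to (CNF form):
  m ∨ ¬p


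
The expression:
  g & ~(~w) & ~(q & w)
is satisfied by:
  {w: True, g: True, q: False}


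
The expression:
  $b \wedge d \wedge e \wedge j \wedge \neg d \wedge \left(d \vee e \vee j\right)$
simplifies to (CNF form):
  $\text{False}$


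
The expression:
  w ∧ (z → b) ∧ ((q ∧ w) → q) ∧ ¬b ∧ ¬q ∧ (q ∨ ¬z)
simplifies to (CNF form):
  w ∧ ¬b ∧ ¬q ∧ ¬z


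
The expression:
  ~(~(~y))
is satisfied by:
  {y: False}


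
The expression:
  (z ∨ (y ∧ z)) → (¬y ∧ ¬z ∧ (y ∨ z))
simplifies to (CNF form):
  ¬z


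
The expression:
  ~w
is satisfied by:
  {w: False}


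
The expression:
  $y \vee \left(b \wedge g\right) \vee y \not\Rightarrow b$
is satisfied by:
  {y: True, b: True, g: True}
  {y: True, b: True, g: False}
  {y: True, g: True, b: False}
  {y: True, g: False, b: False}
  {b: True, g: True, y: False}


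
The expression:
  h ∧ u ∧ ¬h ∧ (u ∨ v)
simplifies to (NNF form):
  False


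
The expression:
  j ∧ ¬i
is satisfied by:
  {j: True, i: False}


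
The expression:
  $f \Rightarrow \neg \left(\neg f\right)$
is always true.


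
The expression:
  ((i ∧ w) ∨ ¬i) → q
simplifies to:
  q ∨ (i ∧ ¬w)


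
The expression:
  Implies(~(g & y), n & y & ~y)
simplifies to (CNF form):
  g & y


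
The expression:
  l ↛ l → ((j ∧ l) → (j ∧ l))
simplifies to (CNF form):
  True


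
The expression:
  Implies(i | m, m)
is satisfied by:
  {m: True, i: False}
  {i: False, m: False}
  {i: True, m: True}


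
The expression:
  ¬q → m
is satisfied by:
  {q: True, m: True}
  {q: True, m: False}
  {m: True, q: False}


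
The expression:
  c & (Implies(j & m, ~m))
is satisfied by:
  {c: True, m: False, j: False}
  {c: True, j: True, m: False}
  {c: True, m: True, j: False}


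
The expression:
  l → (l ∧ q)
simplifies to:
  q ∨ ¬l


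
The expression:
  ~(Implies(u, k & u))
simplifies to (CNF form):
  u & ~k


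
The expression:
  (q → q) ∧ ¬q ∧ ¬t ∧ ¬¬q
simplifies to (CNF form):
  False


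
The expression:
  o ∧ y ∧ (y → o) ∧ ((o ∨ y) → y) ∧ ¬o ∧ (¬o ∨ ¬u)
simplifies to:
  False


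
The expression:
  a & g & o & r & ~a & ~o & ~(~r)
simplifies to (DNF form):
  False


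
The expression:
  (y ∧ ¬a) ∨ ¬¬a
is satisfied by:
  {a: True, y: True}
  {a: True, y: False}
  {y: True, a: False}


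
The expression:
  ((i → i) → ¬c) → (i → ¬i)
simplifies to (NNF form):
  c ∨ ¬i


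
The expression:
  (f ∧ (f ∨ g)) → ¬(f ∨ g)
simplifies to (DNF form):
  ¬f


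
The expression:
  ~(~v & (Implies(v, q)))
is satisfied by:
  {v: True}


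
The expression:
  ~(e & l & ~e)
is always true.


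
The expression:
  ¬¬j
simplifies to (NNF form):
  j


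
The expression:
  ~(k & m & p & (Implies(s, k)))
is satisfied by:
  {p: False, k: False, m: False}
  {m: True, p: False, k: False}
  {k: True, p: False, m: False}
  {m: True, k: True, p: False}
  {p: True, m: False, k: False}
  {m: True, p: True, k: False}
  {k: True, p: True, m: False}


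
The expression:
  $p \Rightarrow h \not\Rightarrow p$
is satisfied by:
  {p: False}


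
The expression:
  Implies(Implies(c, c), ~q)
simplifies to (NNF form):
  ~q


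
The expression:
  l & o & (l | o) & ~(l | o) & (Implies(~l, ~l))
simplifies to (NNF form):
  False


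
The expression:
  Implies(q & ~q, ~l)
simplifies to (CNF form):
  True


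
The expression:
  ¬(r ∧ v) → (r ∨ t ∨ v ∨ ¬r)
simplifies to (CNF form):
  True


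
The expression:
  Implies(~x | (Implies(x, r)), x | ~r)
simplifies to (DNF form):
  x | ~r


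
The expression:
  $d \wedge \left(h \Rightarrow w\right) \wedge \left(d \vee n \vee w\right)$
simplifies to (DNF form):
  $\left(d \wedge w\right) \vee \left(d \wedge \neg h\right)$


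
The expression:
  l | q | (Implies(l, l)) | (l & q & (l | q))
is always true.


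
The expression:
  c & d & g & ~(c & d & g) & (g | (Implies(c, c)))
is never true.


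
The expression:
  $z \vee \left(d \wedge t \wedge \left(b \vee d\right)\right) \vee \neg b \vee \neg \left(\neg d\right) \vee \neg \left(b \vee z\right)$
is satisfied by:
  {d: True, z: True, b: False}
  {d: True, z: False, b: False}
  {z: True, d: False, b: False}
  {d: False, z: False, b: False}
  {b: True, d: True, z: True}
  {b: True, d: True, z: False}
  {b: True, z: True, d: False}


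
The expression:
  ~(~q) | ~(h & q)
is always true.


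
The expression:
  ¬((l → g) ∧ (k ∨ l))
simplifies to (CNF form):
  (l ∨ ¬k) ∧ (l ∨ ¬l) ∧ (¬g ∨ ¬k) ∧ (¬g ∨ ¬l)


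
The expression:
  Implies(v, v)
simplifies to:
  True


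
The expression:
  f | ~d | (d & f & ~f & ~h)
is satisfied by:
  {f: True, d: False}
  {d: False, f: False}
  {d: True, f: True}


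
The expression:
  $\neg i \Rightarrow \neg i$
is always true.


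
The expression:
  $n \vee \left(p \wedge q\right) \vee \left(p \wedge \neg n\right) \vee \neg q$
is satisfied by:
  {n: True, p: True, q: False}
  {n: True, p: False, q: False}
  {p: True, n: False, q: False}
  {n: False, p: False, q: False}
  {n: True, q: True, p: True}
  {n: True, q: True, p: False}
  {q: True, p: True, n: False}


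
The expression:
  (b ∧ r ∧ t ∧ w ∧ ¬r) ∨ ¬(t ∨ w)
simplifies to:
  ¬t ∧ ¬w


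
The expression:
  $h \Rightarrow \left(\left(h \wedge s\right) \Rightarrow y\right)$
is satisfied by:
  {y: True, s: False, h: False}
  {s: False, h: False, y: False}
  {h: True, y: True, s: False}
  {h: True, s: False, y: False}
  {y: True, s: True, h: False}
  {s: True, y: False, h: False}
  {h: True, s: True, y: True}


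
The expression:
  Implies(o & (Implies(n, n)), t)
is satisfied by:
  {t: True, o: False}
  {o: False, t: False}
  {o: True, t: True}


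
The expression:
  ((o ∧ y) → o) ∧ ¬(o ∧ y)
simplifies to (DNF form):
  ¬o ∨ ¬y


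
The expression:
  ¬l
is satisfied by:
  {l: False}


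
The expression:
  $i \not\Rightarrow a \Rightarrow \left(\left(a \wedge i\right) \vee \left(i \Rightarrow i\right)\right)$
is always true.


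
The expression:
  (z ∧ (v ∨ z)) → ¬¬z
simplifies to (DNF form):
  True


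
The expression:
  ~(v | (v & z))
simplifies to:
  ~v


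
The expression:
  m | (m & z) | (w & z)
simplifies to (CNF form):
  (m | w) & (m | z)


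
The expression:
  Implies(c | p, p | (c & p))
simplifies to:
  p | ~c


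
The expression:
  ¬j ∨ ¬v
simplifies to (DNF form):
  ¬j ∨ ¬v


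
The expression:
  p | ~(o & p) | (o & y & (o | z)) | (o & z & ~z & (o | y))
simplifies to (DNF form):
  True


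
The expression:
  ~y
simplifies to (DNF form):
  ~y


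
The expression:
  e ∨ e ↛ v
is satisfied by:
  {e: True}


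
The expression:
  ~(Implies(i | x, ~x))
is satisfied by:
  {x: True}


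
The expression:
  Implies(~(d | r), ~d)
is always true.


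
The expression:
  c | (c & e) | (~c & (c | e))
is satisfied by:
  {c: True, e: True}
  {c: True, e: False}
  {e: True, c: False}


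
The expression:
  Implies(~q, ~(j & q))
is always true.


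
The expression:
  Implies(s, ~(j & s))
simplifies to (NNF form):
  ~j | ~s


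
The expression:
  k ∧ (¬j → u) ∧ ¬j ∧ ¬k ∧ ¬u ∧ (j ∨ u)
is never true.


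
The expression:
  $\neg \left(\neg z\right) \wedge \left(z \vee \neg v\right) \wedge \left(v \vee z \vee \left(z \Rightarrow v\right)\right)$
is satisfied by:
  {z: True}


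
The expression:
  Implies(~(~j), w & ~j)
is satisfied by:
  {j: False}


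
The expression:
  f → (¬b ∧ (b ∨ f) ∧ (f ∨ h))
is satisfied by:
  {b: False, f: False}
  {f: True, b: False}
  {b: True, f: False}


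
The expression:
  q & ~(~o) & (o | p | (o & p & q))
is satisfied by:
  {o: True, q: True}


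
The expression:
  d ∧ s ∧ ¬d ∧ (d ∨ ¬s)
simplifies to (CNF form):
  False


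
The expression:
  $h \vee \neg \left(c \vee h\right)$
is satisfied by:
  {h: True, c: False}
  {c: False, h: False}
  {c: True, h: True}


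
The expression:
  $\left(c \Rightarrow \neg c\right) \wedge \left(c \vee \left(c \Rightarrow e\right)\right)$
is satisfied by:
  {c: False}


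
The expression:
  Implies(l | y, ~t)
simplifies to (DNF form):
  ~t | (~l & ~y)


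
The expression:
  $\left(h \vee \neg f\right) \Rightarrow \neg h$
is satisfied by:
  {h: False}


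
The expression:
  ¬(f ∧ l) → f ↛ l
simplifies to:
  f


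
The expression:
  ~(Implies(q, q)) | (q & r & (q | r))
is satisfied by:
  {r: True, q: True}


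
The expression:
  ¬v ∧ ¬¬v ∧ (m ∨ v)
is never true.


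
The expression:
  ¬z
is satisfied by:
  {z: False}


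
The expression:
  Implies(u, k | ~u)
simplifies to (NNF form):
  k | ~u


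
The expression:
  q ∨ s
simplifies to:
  q ∨ s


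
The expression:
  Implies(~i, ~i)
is always true.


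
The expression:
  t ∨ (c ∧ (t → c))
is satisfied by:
  {t: True, c: True}
  {t: True, c: False}
  {c: True, t: False}


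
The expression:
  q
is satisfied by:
  {q: True}


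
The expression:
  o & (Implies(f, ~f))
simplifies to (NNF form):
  o & ~f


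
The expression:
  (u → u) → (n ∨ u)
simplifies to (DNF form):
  n ∨ u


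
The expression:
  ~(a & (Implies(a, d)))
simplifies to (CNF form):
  ~a | ~d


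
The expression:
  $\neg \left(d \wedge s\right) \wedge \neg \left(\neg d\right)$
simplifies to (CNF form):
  $d \wedge \neg s$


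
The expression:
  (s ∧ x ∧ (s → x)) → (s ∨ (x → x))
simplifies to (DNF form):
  True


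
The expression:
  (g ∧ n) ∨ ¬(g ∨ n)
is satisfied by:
  {n: False, g: False}
  {g: True, n: True}


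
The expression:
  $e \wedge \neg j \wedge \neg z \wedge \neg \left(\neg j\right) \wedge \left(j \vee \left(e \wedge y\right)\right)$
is never true.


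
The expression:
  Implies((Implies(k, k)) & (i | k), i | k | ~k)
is always true.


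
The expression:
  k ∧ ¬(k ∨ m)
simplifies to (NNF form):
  False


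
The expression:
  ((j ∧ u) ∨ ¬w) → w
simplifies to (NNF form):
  w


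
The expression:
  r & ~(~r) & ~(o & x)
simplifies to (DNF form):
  (r & ~o) | (r & ~x)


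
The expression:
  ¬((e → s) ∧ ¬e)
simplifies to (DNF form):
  e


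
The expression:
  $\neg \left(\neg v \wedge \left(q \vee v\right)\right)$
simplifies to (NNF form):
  $v \vee \neg q$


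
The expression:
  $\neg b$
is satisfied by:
  {b: False}


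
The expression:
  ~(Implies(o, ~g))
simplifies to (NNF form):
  g & o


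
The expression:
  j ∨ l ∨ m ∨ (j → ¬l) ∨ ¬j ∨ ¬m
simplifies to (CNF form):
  True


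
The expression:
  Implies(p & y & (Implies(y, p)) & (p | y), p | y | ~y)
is always true.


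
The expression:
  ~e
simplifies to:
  ~e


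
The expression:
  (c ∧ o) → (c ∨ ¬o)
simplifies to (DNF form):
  True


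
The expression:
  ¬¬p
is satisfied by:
  {p: True}


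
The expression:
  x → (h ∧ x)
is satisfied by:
  {h: True, x: False}
  {x: False, h: False}
  {x: True, h: True}


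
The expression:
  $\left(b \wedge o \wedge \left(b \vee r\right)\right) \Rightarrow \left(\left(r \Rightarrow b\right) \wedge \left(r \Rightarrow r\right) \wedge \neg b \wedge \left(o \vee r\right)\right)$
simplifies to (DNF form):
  $\neg b \vee \neg o$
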